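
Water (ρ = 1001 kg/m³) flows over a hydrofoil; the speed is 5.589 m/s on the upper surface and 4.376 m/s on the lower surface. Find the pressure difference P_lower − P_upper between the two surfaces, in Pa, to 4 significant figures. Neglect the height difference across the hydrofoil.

ΔP ≈ 6050 Pa

With negligible Δh, P + ½ρv² is constant, so P_low − P_up = ½ρ(v_up² − v_low²).
ΔP = ½·1001·(5.589² − 4.376²) = 6050 Pa.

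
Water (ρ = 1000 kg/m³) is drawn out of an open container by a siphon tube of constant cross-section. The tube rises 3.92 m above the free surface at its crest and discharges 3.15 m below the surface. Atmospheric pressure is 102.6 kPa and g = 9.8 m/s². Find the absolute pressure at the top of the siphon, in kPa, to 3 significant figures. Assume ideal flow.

P_top = 33.3 kPa

From the surface to the outlet (both open to atmosphere, surface at rest): v = √(2g·h_out) = √(2·9.8·3.15) = 7.86 m/s.
With constant cross-section the crest speed equals v; applying Bernoulli from the surface up to the crest, P_top = P_atm − ½ρv² − ρg·h_top.
P_top = 102600 − ½·1000·7.86² − 1000·9.8·3.92 = 33300 Pa.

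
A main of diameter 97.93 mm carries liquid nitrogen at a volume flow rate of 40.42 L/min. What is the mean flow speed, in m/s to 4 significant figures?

v = 0.08944 m/s

Q = 40.42 L/min = 0.0006737 m³/s.
v = Q/A = 0.0006737 / 0.007532 = 0.08944 m/s.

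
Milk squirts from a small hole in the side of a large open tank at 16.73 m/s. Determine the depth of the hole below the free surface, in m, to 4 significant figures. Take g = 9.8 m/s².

h ≈ 14.28 m

Inverting v = √(2gh) gives h = v² / 2g.
h = 16.73²/(2·9.8) = 279.9/19.60 = 14.28 m.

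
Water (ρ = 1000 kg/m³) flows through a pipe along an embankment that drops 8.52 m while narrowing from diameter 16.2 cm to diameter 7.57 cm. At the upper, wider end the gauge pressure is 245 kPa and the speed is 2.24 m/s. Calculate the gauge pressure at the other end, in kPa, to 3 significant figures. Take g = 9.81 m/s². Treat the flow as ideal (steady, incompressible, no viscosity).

278 kPa

Mass conservation (A₁v₁ = A₂v₂) gives v₂ = 2.24 × 206/45.0 = 10.3 m/s.
Energy conservation along the streamline gives P₂ = P₁ − ½ρ(v₂² − v₁²) − ρg(h₂ − h₁).
P₂ = 245000 + ½·1000·(2.24² − 10.3²) − 1000·9.81·(−8.52) = 245000 + (-50100) − (-83600) = 278000 Pa.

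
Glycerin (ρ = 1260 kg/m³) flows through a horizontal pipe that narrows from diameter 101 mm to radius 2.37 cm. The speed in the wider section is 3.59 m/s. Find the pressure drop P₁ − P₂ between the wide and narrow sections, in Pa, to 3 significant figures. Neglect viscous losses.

ΔP = 159000 Pa

By continuity, v₂ = v₁·A₁/A₂ = 3.59·(80.1/17.6) = 16.3 m/s.
Bernoulli (h₁ = h₂): P₁ − P₂ = ½ρ(v₂² − v₁²).
P₁ − P₂ = ½·1260·(16.3² − 3.59²) = ½·1260·253 = 159000 Pa.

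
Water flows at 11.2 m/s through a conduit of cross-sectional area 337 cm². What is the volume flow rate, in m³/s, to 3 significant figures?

Q = A·v = 0.0337 m² × 11.2 m/s = 0.377 m³/s.

Q ≈ 0.377 m³/s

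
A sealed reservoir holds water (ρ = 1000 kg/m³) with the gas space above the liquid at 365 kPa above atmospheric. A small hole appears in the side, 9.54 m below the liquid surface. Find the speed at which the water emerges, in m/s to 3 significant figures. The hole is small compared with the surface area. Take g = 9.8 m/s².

Take point 1 at the surface (v₁ ≈ 0) and point 2 at the hole (at atmospheric pressure). Bernoulli: P₁ + ρg h = P_atm + ½ρv₂².
With P₁ − P_atm = 365000 Pa, v₂ = √(2gh + 2ΔP/ρ) = √(2·9.8·9.54 + 2·365000/1000) = 30.3 m/s.

v ≈ 30.3 m/s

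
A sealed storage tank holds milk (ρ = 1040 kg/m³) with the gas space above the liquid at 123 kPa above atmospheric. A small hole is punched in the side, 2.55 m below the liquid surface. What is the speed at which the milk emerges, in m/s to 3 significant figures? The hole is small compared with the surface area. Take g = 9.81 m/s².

v = 16.9 m/s

Take point 1 at the surface (v₁ ≈ 0) and point 2 at the hole (at atmospheric pressure). Bernoulli: P₁ + ρg h = P_atm + ½ρv₂².
With P₁ − P_atm = 123000 Pa, v₂ = √(2gh + 2ΔP/ρ) = √(2·9.81·2.55 + 2·123000/1040) = 16.9 m/s.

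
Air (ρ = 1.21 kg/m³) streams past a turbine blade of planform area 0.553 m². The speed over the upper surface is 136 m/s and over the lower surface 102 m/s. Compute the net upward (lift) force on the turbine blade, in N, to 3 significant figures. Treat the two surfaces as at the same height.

F ≈ 2710 N

From P + ½ρv² = const at equal height, P_low − P_up = ½ρ(v_up² − v_low²).
ΔP = ½·1.21·(136² − 102²) = 4900 Pa.
Lift = ΔP · A = 4900 × 0.553 = 2710 N.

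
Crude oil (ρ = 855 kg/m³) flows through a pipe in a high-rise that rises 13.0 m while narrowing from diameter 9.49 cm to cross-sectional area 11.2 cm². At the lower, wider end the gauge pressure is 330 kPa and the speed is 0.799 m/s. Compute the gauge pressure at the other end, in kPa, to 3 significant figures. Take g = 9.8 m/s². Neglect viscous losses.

Mass conservation (A₁v₁ = A₂v₂) gives v₂ = 0.799 × 70.7/11.2 = 5.05 m/s.
Bernoulli: P₁ + ½ρv₁² + ρg h₁ = P₂ + ½ρv₂² + ρg h₂, so P₂ = P₁ + ½ρ(v₁² − v₂²) − ρg(h₂ − h₁).
P₂ = 330000 + ½·855·(0.799² − 5.05²) − 855·9.8·(+13.0) = 330000 + (-10600) − (109000) = 210000 Pa.

210 kPa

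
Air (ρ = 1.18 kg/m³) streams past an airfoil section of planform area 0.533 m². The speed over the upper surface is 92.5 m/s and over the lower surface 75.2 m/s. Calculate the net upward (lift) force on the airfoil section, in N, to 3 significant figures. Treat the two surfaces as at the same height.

F = 912 N

From P + ½ρv² = const at equal height, P_low − P_up = ½ρ(v_up² − v_low²).
ΔP = ½·1.18·(92.5² − 75.2²) = 1710 Pa.
Lift = ΔP · A = 1710 × 0.533 = 912 N.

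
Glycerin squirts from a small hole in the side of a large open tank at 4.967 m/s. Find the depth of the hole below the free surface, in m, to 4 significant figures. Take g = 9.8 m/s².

For a small hole in a large open tank, ½v² = gh, giving h = v²/(2g).
h = 4.967²/(2·9.8) = 24.67/19.60 = 1.259 m.

h = 1.259 m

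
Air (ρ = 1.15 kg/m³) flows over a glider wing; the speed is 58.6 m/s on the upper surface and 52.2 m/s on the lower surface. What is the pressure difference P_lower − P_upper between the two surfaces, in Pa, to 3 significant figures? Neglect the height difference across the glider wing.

ΔP = 408 Pa

The pressure is lower where the speed is higher: ΔP = ½ρ(v_up² − v_low²).
ΔP = ½·1.15·(58.6² − 52.2²) = 408 Pa.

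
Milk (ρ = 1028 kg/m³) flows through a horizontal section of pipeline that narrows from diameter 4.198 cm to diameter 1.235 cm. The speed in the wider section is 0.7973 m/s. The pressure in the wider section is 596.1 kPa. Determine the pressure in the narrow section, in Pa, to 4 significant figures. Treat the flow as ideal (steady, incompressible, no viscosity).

552800 Pa

Continuity gives A₁v₁ = A₂v₂, so v₂ = (13.84 cm²)/(1.198 cm²) × 0.7973 m/s = 9.212 m/s.
Bernoulli (h₁ = h₂): P₁ − P₂ = ½ρ(v₂² − v₁²).
P₂ = P₁ − ½ρ(v₂² − v₁²) = 596100 − ½·1028·(9.212² − 0.7973²) = 596100 − 43300 = 552800 Pa.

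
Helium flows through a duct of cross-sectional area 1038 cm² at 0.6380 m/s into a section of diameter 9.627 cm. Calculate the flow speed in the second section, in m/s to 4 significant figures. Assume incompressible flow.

By continuity, v₂ = v₁·A₁/A₂ = 0.6380·(1038/72.79) = 9.098 m/s.

v₂ = 9.098 m/s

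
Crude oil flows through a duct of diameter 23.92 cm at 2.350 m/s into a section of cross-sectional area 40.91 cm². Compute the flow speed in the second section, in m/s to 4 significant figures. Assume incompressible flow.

Continuity gives A₁v₁ = A₂v₂, so v₂ = (449.4 cm²)/(40.91 cm²) × 2.350 m/s = 25.81 m/s.

v₂ ≈ 25.81 m/s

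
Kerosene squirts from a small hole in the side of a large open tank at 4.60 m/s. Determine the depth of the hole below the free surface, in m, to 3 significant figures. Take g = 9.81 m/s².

For a small hole in a large open tank, ½v² = gh, giving h = v²/(2g).
h = 4.60²/(2·9.81) = 21.2/19.62 = 1.08 m.

h = 1.08 m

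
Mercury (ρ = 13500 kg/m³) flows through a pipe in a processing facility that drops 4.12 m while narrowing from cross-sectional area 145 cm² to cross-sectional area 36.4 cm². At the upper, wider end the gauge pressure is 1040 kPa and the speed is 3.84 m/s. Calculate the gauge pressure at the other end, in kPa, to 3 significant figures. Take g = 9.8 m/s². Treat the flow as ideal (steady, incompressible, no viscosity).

Continuity gives A₁v₁ = A₂v₂, so v₂ = (145 cm²)/(36.4 cm²) × 3.84 m/s = 15.3 m/s.
Applying Bernoulli between the two ends and solving for P₂: P₂ = P₁ + ½ρ(v₁² − v₂²) − ρgΔh.
P₂ = 1040000 + ½·13500·(3.84² − 15.3²) − 13500·9.8·(−4.12) = 1040000 + (-1480000) − (-545000) = 105000 Pa.

P₂ ≈ 105 kPa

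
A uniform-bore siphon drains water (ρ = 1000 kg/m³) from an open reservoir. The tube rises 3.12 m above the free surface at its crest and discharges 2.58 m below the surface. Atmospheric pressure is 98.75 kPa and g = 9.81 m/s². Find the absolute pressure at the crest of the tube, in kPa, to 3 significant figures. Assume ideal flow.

The outlet speed comes from Torricelli: v = √(2g·2.58) = 7.11 m/s.
Continuity keeps v the same throughout the tube; from surface to crest, P_atm + 0 = P_top + ½ρv² + ρg·h_top.
P_top = 98750 − ½·1000·7.11² − 1000·9.81·3.12 = 42800 Pa.

P_top ≈ 42.8 kPa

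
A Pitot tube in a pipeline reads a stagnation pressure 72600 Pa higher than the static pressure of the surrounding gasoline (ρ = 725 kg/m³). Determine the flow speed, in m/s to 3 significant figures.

At the stagnation point the flow is brought to rest, so Bernoulli gives P_stag − P_static = ½ρv².
v = √(2ΔP/ρ) = √(2·72600/725) = 14.2 m/s.

v ≈ 14.2 m/s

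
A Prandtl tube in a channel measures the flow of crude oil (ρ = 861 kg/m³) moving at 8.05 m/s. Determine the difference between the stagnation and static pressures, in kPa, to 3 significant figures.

The dynamic pressure equals the rise in static pressure at the stagnation point: ΔP = ½ρv².
ΔP = ½·861·8.05² = 27900 Pa.

ΔP ≈ 27.9 kPa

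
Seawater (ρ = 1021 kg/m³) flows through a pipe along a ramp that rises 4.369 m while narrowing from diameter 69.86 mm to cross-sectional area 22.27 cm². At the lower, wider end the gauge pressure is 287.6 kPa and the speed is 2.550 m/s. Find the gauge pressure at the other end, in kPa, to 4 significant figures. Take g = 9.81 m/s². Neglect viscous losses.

The volume flow rate is constant, so v₂ = (A₁/A₂)v₁ = (38.33/22.27)·2.550 = 4.389 m/s.
Energy conservation along the streamline gives P₂ = P₁ − ½ρ(v₂² − v₁²) − ρg(h₂ − h₁).
P₂ = 287600 + ½·1021·(2.550² − 4.389²) − 1021·9.81·(+4.369) = 287600 + (-6514) − (43760) = 237300 Pa.

P₂ = 237.3 kPa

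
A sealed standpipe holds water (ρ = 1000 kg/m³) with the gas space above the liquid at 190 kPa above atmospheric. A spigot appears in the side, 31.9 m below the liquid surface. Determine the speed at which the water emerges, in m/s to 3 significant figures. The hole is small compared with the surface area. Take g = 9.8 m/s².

Take point 1 at the surface (v₁ ≈ 0) and point 2 at the hole (at atmospheric pressure). Bernoulli: P₁ + ρg h = P_atm + ½ρv₂².
With P₁ − P_atm = 190000 Pa, v₂ = √(2gh + 2ΔP/ρ) = √(2·9.8·31.9 + 2·190000/1000) = 31.7 m/s.

v ≈ 31.7 m/s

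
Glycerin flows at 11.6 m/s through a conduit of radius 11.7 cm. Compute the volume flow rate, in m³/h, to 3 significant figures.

Q ≈ 1800 m³/h

Q = A·v = 0.0430 m² × 11.6 m/s = 0.499 m³/s.
Converting: 0.499 m³/s × 3600 = 1800 m³/h.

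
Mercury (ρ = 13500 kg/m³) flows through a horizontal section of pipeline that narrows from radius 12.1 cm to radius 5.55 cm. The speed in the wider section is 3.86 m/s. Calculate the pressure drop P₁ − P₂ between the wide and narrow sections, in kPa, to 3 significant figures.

ΔP ≈ 2170 kPa

Continuity gives A₁v₁ = A₂v₂, so v₂ = (460 cm²)/(96.8 cm²) × 3.86 m/s = 18.3 m/s.
Along the horizontal streamline, P + ½ρv² is constant.
P₁ − P₂ = ½·13500·(18.3² − 3.86²) = ½·13500·322 = 2170000 Pa.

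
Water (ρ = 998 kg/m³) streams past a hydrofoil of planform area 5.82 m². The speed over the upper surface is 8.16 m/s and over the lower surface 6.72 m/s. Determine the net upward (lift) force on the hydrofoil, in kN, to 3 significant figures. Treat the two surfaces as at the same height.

F = 62.2 kN

The faster flow above has the lower pressure; Bernoulli (same height) gives ΔP = ½ρ(v_up² − v_low²).
ΔP = ½·998·(8.16² − 6.72²) = 10700 Pa.
Lift = ΔP · A = 10700 × 5.82 = 62200 N.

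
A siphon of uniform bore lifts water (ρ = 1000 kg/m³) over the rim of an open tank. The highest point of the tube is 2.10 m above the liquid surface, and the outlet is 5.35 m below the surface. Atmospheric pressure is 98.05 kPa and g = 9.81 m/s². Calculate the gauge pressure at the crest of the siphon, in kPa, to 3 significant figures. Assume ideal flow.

P_gauge ≈ -73.1 kPa

The outlet speed comes from Torricelli: v = √(2g·5.35) = 10.2 m/s.
The bore is uniform, so the speed at the crest is the same v. Bernoulli surface→crest: P_atm = P_top + ½ρv² + ρg·h_top.
P_top = 98050 − ½·1000·10.2² − 1000·9.81·2.10 = 25000 Pa. So P_gauge = P_top − P_atm = -73100 Pa.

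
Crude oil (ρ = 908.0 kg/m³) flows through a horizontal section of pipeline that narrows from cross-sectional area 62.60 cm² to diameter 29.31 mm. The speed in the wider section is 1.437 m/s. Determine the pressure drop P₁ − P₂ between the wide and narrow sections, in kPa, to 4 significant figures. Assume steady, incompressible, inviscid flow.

The volume flow rate is constant, so v₂ = (A₁/A₂)v₁ = (62.60/6.747)·1.437 = 13.33 m/s.
With no height change, Bernoulli's equation is P₁ + ½ρv₁² = P₂ + ½ρv₂².
P₁ − P₂ = ½·908.0·(13.33² − 1.437²) = ½·908.0·175.7 = 79760 Pa.

ΔP ≈ 79.76 kPa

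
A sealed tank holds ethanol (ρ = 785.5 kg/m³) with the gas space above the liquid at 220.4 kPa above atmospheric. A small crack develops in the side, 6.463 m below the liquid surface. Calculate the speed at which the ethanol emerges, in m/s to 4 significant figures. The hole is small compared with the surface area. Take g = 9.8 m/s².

v ≈ 26.23 m/s

Take point 1 at the surface (v₁ ≈ 0) and point 2 at the hole (at atmospheric pressure). Bernoulli: P₁ + ρg h = P_atm + ½ρv₂².
With P₁ − P_atm = 220400 Pa, v₂ = √(2gh + 2ΔP/ρ) = √(2·9.8·6.463 + 2·220400/785.5) = 26.23 m/s.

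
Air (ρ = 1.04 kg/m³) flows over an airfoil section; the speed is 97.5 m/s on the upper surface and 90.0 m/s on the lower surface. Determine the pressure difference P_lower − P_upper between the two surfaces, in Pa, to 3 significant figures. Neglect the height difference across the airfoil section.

The pressure is lower where the speed is higher: ΔP = ½ρ(v_up² − v_low²).
ΔP = ½·1.04·(97.5² − 90.0²) = 731 Pa.

ΔP = 731 Pa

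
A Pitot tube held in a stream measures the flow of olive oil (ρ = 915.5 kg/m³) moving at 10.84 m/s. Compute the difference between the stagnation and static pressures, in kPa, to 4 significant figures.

ΔP ≈ 53.79 kPa

At the stagnation point the flow is brought to rest, so Bernoulli gives P_stag − P_static = ½ρv².
ΔP = ½·915.5·10.84² = 53790 Pa.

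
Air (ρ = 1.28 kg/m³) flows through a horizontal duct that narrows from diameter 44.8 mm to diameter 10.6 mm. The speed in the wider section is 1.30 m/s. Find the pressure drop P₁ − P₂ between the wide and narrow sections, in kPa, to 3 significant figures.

The volume flow rate is constant, so v₂ = (A₁/A₂)v₁ = (15.8/0.882)·1.30 = 23.2 m/s.
Along the horizontal streamline, P + ½ρv² is constant.
P₁ − P₂ = ½·1.28·(23.2² − 1.30²) = ½·1.28·538 = 344 Pa.

ΔP ≈ 0.344 kPa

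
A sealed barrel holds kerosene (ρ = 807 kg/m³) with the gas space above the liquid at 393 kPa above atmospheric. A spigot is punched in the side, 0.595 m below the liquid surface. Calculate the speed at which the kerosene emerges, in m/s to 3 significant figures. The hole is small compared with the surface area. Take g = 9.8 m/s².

Take point 1 at the surface (v₁ ≈ 0) and point 2 at the hole (at atmospheric pressure). Bernoulli: P₁ + ρg h = P_atm + ½ρv₂².
With P₁ − P_atm = 393000 Pa, v₂ = √(2gh + 2ΔP/ρ) = √(2·9.8·0.595 + 2·393000/807) = 31.4 m/s.

v = 31.4 m/s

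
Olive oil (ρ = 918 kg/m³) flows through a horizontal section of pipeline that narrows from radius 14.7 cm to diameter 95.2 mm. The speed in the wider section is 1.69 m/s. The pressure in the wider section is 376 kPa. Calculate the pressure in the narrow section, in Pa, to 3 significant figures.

The volume flow rate is constant, so v₂ = (A₁/A₂)v₁ = (679/71.2)·1.69 = 16.1 m/s.
The pipe is horizontal, so Bernoulli reduces to P₁ + ½ρv₁² = P₂ + ½ρv₂².
P₂ = P₁ − ½ρ(v₂² − v₁²) = 376000 − ½·918·(16.1² − 1.69²) = 376000 − 118000 = 258000 Pa.

P₂ = 258000 Pa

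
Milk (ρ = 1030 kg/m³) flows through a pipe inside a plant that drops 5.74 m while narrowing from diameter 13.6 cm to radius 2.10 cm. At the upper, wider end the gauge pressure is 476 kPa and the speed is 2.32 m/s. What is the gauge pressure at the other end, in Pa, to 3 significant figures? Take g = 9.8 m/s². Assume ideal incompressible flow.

P₂ ≈ 232000 Pa

By continuity, v₂ = v₁·A₁/A₂ = 2.32·(145/13.9) = 24.3 m/s.
Energy conservation along the streamline gives P₂ = P₁ − ½ρ(v₂² − v₁²) − ρg(h₂ − h₁).
P₂ = 476000 + ½·1030·(2.32² − 24.3²) − 1030·9.8·(−5.74) = 476000 + (-302000) − (-57900) = 232000 Pa.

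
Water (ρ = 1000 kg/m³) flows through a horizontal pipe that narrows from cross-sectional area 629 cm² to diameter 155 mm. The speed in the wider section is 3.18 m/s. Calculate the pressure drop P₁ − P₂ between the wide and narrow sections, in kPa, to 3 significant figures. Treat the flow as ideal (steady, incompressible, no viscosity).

ΔP ≈ 51.1 kPa

Continuity gives A₁v₁ = A₂v₂, so v₂ = (629 cm²)/(189 cm²) × 3.18 m/s = 10.6 m/s.
Bernoulli (h₁ = h₂): P₁ − P₂ = ½ρ(v₂² − v₁²).
P₁ − P₂ = ½·1000·(10.6² − 3.18²) = ½·1000·102 = 51100 Pa.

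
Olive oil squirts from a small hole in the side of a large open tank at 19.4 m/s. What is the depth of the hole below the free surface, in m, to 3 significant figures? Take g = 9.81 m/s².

For a small hole in a large open tank, ½v² = gh, giving h = v²/(2g).
h = 19.4²/(2·9.81) = 376/19.62 = 19.2 m.

19.2 m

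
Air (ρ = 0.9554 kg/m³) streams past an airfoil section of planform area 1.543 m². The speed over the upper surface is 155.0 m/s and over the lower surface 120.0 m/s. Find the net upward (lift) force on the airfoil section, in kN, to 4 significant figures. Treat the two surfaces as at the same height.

F ≈ 7.095 kN

With equal heights on the two surfaces, Bernoulli gives P_lower − P_upper = ½ρ(v_upper² − v_lower²).
ΔP = ½·0.9554·(155.0² − 120.0²) = 4598 Pa.
Lift = ΔP · A = 4598 × 1.543 = 7095 N.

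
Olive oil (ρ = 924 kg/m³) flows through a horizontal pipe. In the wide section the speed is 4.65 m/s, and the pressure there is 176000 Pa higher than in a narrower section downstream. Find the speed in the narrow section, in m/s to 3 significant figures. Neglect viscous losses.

20.1 m/s

With h₁ = h₂, rearranging Bernoulli gives v₂ = √(v₁² + 2ΔP/ρ).
v₂ = √(4.65² + 2·176000/924) = √(21.6 + 381) = 20.1 m/s.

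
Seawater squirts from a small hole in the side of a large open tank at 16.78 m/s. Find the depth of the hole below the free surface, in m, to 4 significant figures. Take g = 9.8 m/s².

h ≈ 14.37 m

Inverting v = √(2gh) gives h = v² / 2g.
h = 16.78²/(2·9.8) = 281.6/19.60 = 14.37 m.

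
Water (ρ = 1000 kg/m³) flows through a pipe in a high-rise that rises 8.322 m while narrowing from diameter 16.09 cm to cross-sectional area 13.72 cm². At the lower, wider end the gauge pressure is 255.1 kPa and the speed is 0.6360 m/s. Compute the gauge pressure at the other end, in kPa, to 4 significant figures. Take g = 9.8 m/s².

P₂ = 129.3 kPa

The volume flow rate is constant, so v₂ = (A₁/A₂)v₁ = (203.3/13.72)·0.6360 = 9.426 m/s.
Applying Bernoulli between the two ends and solving for P₂: P₂ = P₁ + ½ρ(v₁² − v₂²) − ρgΔh.
P₂ = 255100 + ½·1000·(0.6360² − 9.426²) − 1000·9.8·(+8.322) = 255100 + (-44220) − (81560) = 129300 Pa.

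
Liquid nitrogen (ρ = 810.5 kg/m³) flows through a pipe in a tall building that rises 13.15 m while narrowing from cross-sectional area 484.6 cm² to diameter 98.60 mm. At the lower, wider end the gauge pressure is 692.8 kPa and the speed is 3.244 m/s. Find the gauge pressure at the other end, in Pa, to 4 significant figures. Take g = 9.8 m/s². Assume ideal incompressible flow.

The volume flow rate is constant, so v₂ = (A₁/A₂)v₁ = (484.6/76.36)·3.244 = 20.59 m/s.
Energy conservation along the streamline gives P₂ = P₁ − ½ρ(v₂² − v₁²) − ρg(h₂ − h₁).
P₂ = 692800 + ½·810.5·(3.244² − 20.59²) − 810.5·9.8·(+13.15) = 692800 + (-167500) − (104400) = 420800 Pa.

420800 Pa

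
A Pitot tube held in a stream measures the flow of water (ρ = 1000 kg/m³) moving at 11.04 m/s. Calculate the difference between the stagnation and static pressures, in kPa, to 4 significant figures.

At the stagnation point the flow is brought to rest, so Bernoulli gives P_stag − P_static = ½ρv².
ΔP = ½·1000·11.04² = 60940 Pa.

60.94 kPa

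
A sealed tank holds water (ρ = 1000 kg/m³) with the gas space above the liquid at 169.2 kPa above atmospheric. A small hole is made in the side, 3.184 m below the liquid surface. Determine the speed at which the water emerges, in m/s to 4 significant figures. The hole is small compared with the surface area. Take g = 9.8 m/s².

Take point 1 at the surface (v₁ ≈ 0) and point 2 at the hole (at atmospheric pressure). Bernoulli: P₁ + ρg h = P_atm + ½ρv₂².
With P₁ − P_atm = 169200 Pa, v₂ = √(2gh + 2ΔP/ρ) = √(2·9.8·3.184 + 2·169200/1000) = 20.02 m/s.

v = 20.02 m/s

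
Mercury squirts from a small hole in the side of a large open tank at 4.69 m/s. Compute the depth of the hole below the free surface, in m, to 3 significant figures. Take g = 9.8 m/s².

Torricelli: v = √(2gh), so h = v²/(2g).
h = 4.69²/(2·9.8) = 22.0/19.60 = 1.12 m.

h ≈ 1.12 m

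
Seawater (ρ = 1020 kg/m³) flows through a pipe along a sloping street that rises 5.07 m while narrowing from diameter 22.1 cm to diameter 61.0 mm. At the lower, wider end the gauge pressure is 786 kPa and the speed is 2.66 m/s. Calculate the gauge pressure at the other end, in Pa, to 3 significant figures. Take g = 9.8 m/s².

P₂ = 117000 Pa

Mass conservation (A₁v₁ = A₂v₂) gives v₂ = 2.66 × 384/29.2 = 34.9 m/s.
Energy conservation along the streamline gives P₂ = P₁ − ½ρ(v₂² − v₁²) − ρg(h₂ − h₁).
P₂ = 786000 + ½·1020·(2.66² − 34.9²) − 1020·9.8·(+5.07) = 786000 + (-618000) − (50700) = 117000 Pa.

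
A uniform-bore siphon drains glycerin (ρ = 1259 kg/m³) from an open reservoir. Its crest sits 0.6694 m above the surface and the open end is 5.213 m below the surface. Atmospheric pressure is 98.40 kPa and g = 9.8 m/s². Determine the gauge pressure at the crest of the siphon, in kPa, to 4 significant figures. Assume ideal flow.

Bernoulli surface→outlet gives ½v² = g·h_out, so v = √(2·9.8·5.213) = 10.11 m/s.
Continuity keeps v the same throughout the tube; from surface to crest, P_atm + 0 = P_top + ½ρv² + ρg·h_top.
P_top = 98400 − ½·1259·10.11² − 1259·9.8·0.6694 = 25820 Pa. So P_gauge = P_top − P_atm = -72580 Pa.

-72.58 kPa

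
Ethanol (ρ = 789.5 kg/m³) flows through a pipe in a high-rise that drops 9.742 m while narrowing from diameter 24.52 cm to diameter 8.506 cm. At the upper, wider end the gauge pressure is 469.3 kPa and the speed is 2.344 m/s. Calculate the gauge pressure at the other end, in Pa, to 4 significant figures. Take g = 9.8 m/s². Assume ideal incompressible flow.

P₂ ≈ 397100 Pa

Mass conservation (A₁v₁ = A₂v₂) gives v₂ = 2.344 × 472.2/56.83 = 19.48 m/s.
Applying Bernoulli between the two ends and solving for P₂: P₂ = P₁ + ½ρ(v₁² − v₂²) − ρgΔh.
P₂ = 469300 + ½·789.5·(2.344² − 19.48²) − 789.5·9.8·(−9.742) = 469300 + (-147600) − (-75370) = 397100 Pa.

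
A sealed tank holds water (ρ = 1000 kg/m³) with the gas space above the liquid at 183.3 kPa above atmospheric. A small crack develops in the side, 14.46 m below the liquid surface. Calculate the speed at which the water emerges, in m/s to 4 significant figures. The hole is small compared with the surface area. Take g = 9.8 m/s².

Take point 1 at the surface (v₁ ≈ 0) and point 2 at the hole (at atmospheric pressure). Bernoulli: P₁ + ρg h = P_atm + ½ρv₂².
With P₁ − P_atm = 183300 Pa, v₂ = √(2gh + 2ΔP/ρ) = √(2·9.8·14.46 + 2·183300/1000) = 25.50 m/s.

v ≈ 25.50 m/s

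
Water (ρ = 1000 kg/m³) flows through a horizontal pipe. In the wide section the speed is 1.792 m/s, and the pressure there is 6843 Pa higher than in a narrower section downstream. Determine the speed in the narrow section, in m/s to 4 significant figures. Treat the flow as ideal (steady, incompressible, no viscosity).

Along the level pipe P + ½ρv² is conserved, hence v₂² = v₁² + 2(P₁ − P₂)/ρ.
v₂ = √(1.792² + 2·6843/1000) = √(3.211 + 13.69) = 4.111 m/s.

v₂ = 4.111 m/s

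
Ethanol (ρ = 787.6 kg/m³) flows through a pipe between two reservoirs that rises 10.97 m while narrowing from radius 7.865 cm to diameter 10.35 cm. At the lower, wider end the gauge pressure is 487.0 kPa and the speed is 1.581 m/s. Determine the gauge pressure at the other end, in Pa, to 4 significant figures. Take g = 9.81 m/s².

P₂ ≈ 398000 Pa

Continuity gives A₁v₁ = A₂v₂, so v₂ = (194.3 cm²)/(84.13 cm²) × 1.581 m/s = 3.652 m/s.
Applying Bernoulli between the two ends and solving for P₂: P₂ = P₁ + ½ρ(v₁² − v₂²) − ρgΔh.
P₂ = 487000 + ½·787.6·(1.581² − 3.652²) − 787.6·9.81·(+10.97) = 487000 + (-4267) − (84760) = 398000 Pa.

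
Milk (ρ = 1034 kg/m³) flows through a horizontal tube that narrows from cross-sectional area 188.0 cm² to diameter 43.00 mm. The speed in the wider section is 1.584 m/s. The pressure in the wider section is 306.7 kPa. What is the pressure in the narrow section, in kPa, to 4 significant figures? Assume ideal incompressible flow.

P₂ ≈ 90.60 kPa

By continuity, v₂ = v₁·A₁/A₂ = 1.584·(188.0/14.52) = 20.51 m/s.
Bernoulli (h₁ = h₂): P₁ − P₂ = ½ρ(v₂² − v₁²).
P₂ = P₁ − ½ρ(v₂² − v₁²) = 306700 − ½·1034·(20.51² − 1.584²) = 306700 − 216100 = 90600 Pa.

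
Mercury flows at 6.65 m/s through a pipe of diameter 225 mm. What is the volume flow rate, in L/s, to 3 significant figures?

264 L/s

Q = A·v = 0.0398 m² × 6.65 m/s = 0.264 m³/s.
Converting: 0.264 m³/s × 1000 = 264 L/s.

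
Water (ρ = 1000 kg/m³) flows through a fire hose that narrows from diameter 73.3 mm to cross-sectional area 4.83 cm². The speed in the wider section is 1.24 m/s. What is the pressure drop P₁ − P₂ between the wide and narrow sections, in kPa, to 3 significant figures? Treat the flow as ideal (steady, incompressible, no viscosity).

The volume flow rate is constant, so v₂ = (A₁/A₂)v₁ = (42.2/4.83)·1.24 = 10.8 m/s.
With no height change, Bernoulli's equation is P₁ + ½ρv₁² = P₂ + ½ρv₂².
P₁ − P₂ = ½·1000·(10.8² − 1.24²) = ½·1000·116 = 57900 Pa.

ΔP ≈ 57.9 kPa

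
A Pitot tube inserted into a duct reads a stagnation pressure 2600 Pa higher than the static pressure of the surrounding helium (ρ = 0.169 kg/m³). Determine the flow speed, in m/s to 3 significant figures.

At the stagnation point the flow is brought to rest, so Bernoulli gives P_stag − P_static = ½ρv².
v = √(2ΔP/ρ) = √(2·2600/0.169) = 175 m/s.

v ≈ 175 m/s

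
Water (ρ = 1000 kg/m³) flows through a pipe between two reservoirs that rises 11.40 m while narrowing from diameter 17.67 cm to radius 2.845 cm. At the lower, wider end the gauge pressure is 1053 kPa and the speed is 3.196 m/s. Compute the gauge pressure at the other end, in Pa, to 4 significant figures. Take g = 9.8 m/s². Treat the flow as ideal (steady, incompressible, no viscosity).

Continuity gives A₁v₁ = A₂v₂, so v₂ = (245.2 cm²)/(25.43 cm²) × 3.196 m/s = 30.82 m/s.
Energy conservation along the streamline gives P₂ = P₁ − ½ρ(v₂² − v₁²) − ρg(h₂ − h₁).
P₂ = 1053000 + ½·1000·(3.196² − 30.82²) − 1000·9.8·(+11.40) = 1053000 + (-469900) − (111700) = 471400 Pa.

P₂ ≈ 471400 Pa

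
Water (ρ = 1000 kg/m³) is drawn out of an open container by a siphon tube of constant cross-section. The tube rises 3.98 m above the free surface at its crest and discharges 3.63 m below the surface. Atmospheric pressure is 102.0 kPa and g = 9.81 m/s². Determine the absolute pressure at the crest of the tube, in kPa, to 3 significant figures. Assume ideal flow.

The outlet speed comes from Torricelli: v = √(2g·3.63) = 8.44 m/s.
The bore is uniform, so the speed at the crest is the same v. Bernoulli surface→crest: P_atm = P_top + ½ρv² + ρg·h_top.
P_top = 102000 − ½·1000·8.44² − 1000·9.81·3.98 = 27300 Pa.

P_top ≈ 27.3 kPa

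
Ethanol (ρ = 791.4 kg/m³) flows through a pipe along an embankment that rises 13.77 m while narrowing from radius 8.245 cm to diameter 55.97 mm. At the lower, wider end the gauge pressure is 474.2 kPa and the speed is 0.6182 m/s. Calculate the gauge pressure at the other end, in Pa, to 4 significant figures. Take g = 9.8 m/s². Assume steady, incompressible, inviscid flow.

P₂ = 356200 Pa

By continuity, v₂ = v₁·A₁/A₂ = 0.6182·(213.6/24.60) = 5.366 m/s.
Applying Bernoulli between the two ends and solving for P₂: P₂ = P₁ + ½ρ(v₁² − v₂²) − ρgΔh.
P₂ = 474200 + ½·791.4·(0.6182² − 5.366²) − 791.4·9.8·(+13.77) = 474200 + (-11240) − (106800) = 356200 Pa.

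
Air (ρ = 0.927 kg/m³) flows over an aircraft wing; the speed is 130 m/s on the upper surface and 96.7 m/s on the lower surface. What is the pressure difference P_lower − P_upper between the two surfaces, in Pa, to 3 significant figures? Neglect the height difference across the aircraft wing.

With negligible Δh, P + ½ρv² is constant, so P_low − P_up = ½ρ(v_up² − v_low²).
ΔP = ½·0.927·(130² − 96.7²) = 3500 Pa.

ΔP ≈ 3500 Pa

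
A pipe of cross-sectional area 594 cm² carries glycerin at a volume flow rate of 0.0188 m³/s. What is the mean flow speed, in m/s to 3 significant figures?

v ≈ 0.316 m/s

Q = 0.0188 m³/s = 0.0188 m³/s.
v = Q/A = 0.0188 / 0.0594 = 0.316 m/s.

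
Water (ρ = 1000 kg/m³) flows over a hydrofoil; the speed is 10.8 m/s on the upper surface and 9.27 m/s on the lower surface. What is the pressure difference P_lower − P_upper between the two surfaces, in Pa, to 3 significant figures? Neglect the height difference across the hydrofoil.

Bernoulli (same height): P_lower − P_upper = ½ρ(v_upper² − v_lower²).
ΔP = ½·1000·(10.8² − 9.27²) = 15400 Pa.

15400 Pa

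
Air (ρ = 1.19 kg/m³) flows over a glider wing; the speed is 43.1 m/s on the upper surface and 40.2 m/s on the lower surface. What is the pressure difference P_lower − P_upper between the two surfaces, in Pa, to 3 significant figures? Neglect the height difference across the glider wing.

ΔP ≈ 144 Pa

The pressure is lower where the speed is higher: ΔP = ½ρ(v_up² − v_low²).
ΔP = ½·1.19·(43.1² − 40.2²) = 144 Pa.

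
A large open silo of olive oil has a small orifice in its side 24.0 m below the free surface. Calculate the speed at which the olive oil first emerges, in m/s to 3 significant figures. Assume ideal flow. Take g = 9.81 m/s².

v = 21.7 m/s

Bernoulli from surface to hole (P equal, v_surface ≈ 0): v = √(2gh) = √(2×9.81×24.0) = 21.7 m/s.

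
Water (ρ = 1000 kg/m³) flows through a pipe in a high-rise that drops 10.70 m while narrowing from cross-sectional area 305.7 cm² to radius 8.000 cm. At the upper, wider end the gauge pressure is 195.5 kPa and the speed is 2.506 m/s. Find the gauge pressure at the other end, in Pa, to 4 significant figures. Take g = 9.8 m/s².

The volume flow rate is constant, so v₂ = (A₁/A₂)v₁ = (305.7/201.1)·2.506 = 3.810 m/s.
Energy conservation along the streamline gives P₂ = P₁ − ½ρ(v₂² − v₁²) − ρg(h₂ − h₁).
P₂ = 195500 + ½·1000·(2.506² − 3.810²) − 1000·9.8·(−10.70) = 195500 + (-4119) − (-104900) = 296200 Pa.

P₂ ≈ 296200 Pa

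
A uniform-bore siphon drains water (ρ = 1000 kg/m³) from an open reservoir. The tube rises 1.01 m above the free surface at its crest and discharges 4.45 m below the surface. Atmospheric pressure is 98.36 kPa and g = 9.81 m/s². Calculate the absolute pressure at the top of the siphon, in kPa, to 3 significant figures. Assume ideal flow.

P_top = 44.8 kPa

Bernoulli surface→outlet gives ½v² = g·h_out, so v = √(2·9.81·4.45) = 9.34 m/s.
The bore is uniform, so the speed at the crest is the same v. Bernoulli surface→crest: P_atm = P_top + ½ρv² + ρg·h_top.
P_top = 98360 − ½·1000·9.34² − 1000·9.81·1.01 = 44800 Pa.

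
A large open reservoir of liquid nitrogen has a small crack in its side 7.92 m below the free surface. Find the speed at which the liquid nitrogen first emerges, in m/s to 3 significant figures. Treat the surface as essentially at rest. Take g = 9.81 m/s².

The surface is effectively still and both ends are open, so ½v² = gh and v = √(2·9.81·7.92) = 12.5 m/s.

12.5 m/s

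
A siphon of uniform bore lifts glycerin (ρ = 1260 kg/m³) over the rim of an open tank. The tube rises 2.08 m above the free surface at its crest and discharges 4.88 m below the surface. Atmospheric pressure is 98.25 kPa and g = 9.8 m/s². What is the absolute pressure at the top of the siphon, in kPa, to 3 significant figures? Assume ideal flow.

The outlet speed comes from Torricelli: v = √(2g·4.88) = 9.78 m/s.
Continuity keeps v the same throughout the tube; from surface to crest, P_atm + 0 = P_top + ½ρv² + ρg·h_top.
P_top = 98250 − ½·1260·9.78² − 1260·9.8·2.08 = 12300 Pa.

P_top ≈ 12.3 kPa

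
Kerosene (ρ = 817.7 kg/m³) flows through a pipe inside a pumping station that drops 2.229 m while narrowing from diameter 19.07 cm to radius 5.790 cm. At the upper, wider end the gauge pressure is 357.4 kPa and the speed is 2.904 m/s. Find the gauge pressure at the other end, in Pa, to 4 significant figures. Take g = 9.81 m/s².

The volume flow rate is constant, so v₂ = (A₁/A₂)v₁ = (285.6/105.3)·2.904 = 7.876 m/s.
Energy conservation along the streamline gives P₂ = P₁ − ½ρ(v₂² − v₁²) − ρg(h₂ − h₁).
P₂ = 357400 + ½·817.7·(2.904² − 7.876²) − 817.7·9.81·(−2.229) = 357400 + (-21910) − (-17880) = 353400 Pa.

353400 Pa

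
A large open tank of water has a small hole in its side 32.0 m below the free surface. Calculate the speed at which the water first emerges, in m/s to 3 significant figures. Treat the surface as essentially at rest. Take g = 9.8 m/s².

Bernoulli from surface to hole (P equal, v_surface ≈ 0): v = √(2gh) = √(2×9.8×32.0) = 25.0 m/s.

v ≈ 25.0 m/s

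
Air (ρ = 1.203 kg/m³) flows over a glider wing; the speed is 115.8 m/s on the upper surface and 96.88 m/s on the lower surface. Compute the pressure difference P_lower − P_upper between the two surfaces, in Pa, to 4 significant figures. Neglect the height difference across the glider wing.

2420 Pa

Bernoulli (same height): P_lower − P_upper = ½ρ(v_upper² − v_lower²).
ΔP = ½·1.203·(115.8² − 96.88²) = 2420 Pa.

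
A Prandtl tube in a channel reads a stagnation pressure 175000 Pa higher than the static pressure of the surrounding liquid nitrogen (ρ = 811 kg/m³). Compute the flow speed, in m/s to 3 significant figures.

Bernoulli between the free stream and the stagnation point: ½ρv² = P_stag − P_static.
v = √(2ΔP/ρ) = √(2·175000/811) = 20.8 m/s.

v ≈ 20.8 m/s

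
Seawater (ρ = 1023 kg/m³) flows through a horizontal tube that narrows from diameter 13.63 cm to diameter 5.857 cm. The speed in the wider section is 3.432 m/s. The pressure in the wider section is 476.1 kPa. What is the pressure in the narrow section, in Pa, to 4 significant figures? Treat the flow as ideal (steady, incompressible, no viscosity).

The volume flow rate is constant, so v₂ = (A₁/A₂)v₁ = (145.9/26.94)·3.432 = 18.59 m/s.
The pipe is horizontal, so Bernoulli reduces to P₁ + ½ρv₁² = P₂ + ½ρv₂².
P₂ = P₁ − ½ρ(v₂² − v₁²) = 476100 − ½·1023·(18.59² − 3.432²) = 476100 − 170700 = 305400 Pa.

305400 Pa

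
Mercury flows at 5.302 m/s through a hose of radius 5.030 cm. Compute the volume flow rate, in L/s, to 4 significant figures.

Q ≈ 42.14 L/s

Q = A·v = 0.007949 m² × 5.302 m/s = 0.04214 m³/s.
Converting: 0.04214 m³/s × 1000 = 42.14 L/s.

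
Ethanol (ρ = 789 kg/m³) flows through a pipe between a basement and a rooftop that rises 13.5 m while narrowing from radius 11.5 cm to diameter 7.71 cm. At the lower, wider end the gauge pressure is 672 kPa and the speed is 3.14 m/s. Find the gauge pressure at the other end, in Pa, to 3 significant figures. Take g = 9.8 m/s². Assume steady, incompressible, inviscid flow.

Continuity gives A₁v₁ = A₂v₂, so v₂ = (415 cm²)/(46.7 cm²) × 3.14 m/s = 27.9 m/s.
Bernoulli: P₁ + ½ρv₁² + ρg h₁ = P₂ + ½ρv₂² + ρg h₂, so P₂ = P₁ + ½ρ(v₁² − v₂²) − ρg(h₂ − h₁).
P₂ = 672000 + ½·789·(3.14² − 27.9²) − 789·9.8·(+13.5) = 672000 + (-304000) − (104000) = 263000 Pa.

P₂ ≈ 263000 Pa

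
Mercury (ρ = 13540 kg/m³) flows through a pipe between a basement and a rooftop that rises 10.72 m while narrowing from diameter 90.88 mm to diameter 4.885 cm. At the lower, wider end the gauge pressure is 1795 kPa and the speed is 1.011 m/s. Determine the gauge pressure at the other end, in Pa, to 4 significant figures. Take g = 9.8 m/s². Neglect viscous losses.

P₂ = 296600 Pa

Continuity gives A₁v₁ = A₂v₂, so v₂ = (64.87 cm²)/(18.74 cm²) × 1.011 m/s = 3.499 m/s.
Energy conservation along the streamline gives P₂ = P₁ − ½ρ(v₂² − v₁²) − ρg(h₂ − h₁).
P₂ = 1795000 + ½·13540·(1.011² − 3.499²) − 13540·9.8·(+10.72) = 1795000 + (-75970) − (1422000) = 296600 Pa.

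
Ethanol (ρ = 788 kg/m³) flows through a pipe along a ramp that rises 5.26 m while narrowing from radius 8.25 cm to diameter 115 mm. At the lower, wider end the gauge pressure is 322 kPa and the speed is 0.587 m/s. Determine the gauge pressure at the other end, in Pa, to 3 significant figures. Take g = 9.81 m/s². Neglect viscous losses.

P₂ = 281000 Pa

The volume flow rate is constant, so v₂ = (A₁/A₂)v₁ = (214/104)·0.587 = 1.21 m/s.
Energy conservation along the streamline gives P₂ = P₁ − ½ρ(v₂² − v₁²) − ρg(h₂ − h₁).
P₂ = 322000 + ½·788·(0.587² − 1.21²) − 788·9.81·(+5.26) = 322000 + (-440) − (40700) = 281000 Pa.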